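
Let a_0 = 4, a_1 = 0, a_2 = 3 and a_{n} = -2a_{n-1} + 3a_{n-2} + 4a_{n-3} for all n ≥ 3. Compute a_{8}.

The ordinary generating function has denominator 1 + 2y - 3y^2 - 4y^3.
Iterating the recurrence: a_0,…,a_{8} = 4, 0, 3, 10, -11, 64, -121, 390, -887.

-887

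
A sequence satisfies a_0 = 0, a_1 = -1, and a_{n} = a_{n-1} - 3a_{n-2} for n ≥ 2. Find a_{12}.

-160

The ordinary generating function has denominator 1 - x + 3x^2.
Iterating the recurrence: a_0,…,a_{12} = 0, -1, -1, 2, 5, -1, -16, -13, 35, 74, -31, -253, -160.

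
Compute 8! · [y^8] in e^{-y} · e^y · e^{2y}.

The EGF product rule gives c_8 = Σ_{k_1+k_2+k_3=8} C(8; k_1,k_2,k_3) · ∏ g_i(k_i), where e^{-y} gives (-1)^k; e^y gives (1)^k; e^{2y} gives (2)^k.
g_1(k) for k = 0…8: 1, -1, 1, -1, 1, -1, 1, -1, 1.
g_2(k) for k = 0…8: 1, 1, 1, 1, 1, 1, 1, 1, 1.
g_3(k) for k = 0…8: 1, 2, 4, 8, 16, 32, 64, 128, 256.
First combine the last two factors: h(k) = Σ_j C(k,j)·g_2(j)·g_3(k−j) for k = 0…8: 1, 3, 9, 27, 81, 243, 729, 2187, 6561.
c_8 = Σ_k C(8,k)·g_1(k)·h(8−k) = 1·1·6561 + 8·(-1)·2187 + 28·1·729 + 56·(-1)·243 + 70·1·81 + 56·(-1)·27 + 28·1·9 + 8·(-1)·3 + 1·1·1 = 6561 − 17496 + 20412 − 13608 + 5670 − 1512 + 252 − 24 + 1 = 256.

256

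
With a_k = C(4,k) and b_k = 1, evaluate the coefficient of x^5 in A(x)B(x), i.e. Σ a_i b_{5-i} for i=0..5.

16

This is [x^5] in the product of the two ordinary generating functions.
Σ = 1·1 + 4·1 + 6·1 + 4·1 + 1·1 + 0·1 = 16.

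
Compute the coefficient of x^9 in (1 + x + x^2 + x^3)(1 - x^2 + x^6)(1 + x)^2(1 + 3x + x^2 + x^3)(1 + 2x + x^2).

(1 + x + x^2 + x^3) has coefficients 1,1,1,1 for degrees 0…3.
(1 - x^2 + x^6) has coefficients 1,0,-1,0,0,0,1,0,0,0 for degrees 0…9.
Multiplying by (1 + x)^2 gives running coefficients 1,2,0,-2,-1,0,1,2,1,0 for degrees 0…9.
Multiplying by (1 + 3x + x^2 + x^3) gives running coefficients 1,5,7,1,-5,-5,-2,4,8,6 for degrees 0…9.
Finally multiplying by (1 + 2x + x^2), the product of all factors after the first has coefficients 1,7,18,20,4,-14,-17,-5,14,26 for degrees 0…9.
[x^9] = 1·26 + 1·14 + 1·(-5) + 1·(-17) = 18.

18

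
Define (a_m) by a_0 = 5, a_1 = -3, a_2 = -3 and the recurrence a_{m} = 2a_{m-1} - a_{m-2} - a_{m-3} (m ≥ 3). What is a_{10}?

The ordinary generating function has denominator 1 - 2x + x^2 + x^3.
Iterating the recurrence: a_0,…,a_{10} = 5, -3, -3, -8, -10, -9, 0, 19, 47, 75, 84.

84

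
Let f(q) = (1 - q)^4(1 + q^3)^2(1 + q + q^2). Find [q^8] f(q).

-3

(1 - q)^4 has coefficients 1,-4,6,-4,1 for degrees 0…4.
(1 + q^3)^2 has coefficients 1,0,0,2,0,0,1,0,0 for degrees 0…8.
Finally multiplying by (1 + q + q^2), the product of all factors after the first has coefficients 1,1,1,2,2,2,1,1,1 for degrees 0…8.
[q^8] = 1·1 − 4·1 + 6·1 − 4·2 + 1·2 = -3.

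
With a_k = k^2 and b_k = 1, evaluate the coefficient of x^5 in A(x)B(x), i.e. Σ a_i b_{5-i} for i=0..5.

Write out a_i and b_{5-i} for i = 0,…,5 and sum the products.
Σ = 0·1 + 1·1 + 4·1 + 9·1 + 16·1 + 25·1 = 55.

55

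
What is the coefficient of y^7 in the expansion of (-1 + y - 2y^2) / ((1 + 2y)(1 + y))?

The denominator gives the recurrence a_n = −3a_(n−1) − 2a_(n−2) for n ≥ 3; the numerator fixes a_0 = -1, a_1 = 4, a_2 = -12.
Iterating: -1, 4, -12, 28, -60, 124, -252, 508, so a_7 = 508.

508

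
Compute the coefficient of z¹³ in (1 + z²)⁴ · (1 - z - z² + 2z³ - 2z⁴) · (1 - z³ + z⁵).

-6

(1 + z²)⁴ has coefficients 1,0,4,0,6,0,4,0,1 for degrees 0…8.
(1 - z - z² + 2z³ - 2z⁴) has coefficients 1,-1,-1,2,-2,0,0,0,0,0,0,0,0,0 for degrees 0…13.
Finally multiplying by (1 - z³ + z⁵), the product of all factors after the first has coefficients 1,-1,-1,1,-1,2,-3,1,2,-2,0,0,0,0 for degrees 0…13.
[z¹³] = 1·0 + 4·0 + 6·(-2) + 4·1 + 1·2 = -6.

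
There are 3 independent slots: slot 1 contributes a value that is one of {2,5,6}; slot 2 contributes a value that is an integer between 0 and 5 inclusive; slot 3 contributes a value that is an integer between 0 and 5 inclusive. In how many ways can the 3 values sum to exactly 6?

The generating function for the choices is (x^2 + x^5 + x^6)·(1 + x + x^2 + x^3 + x^4 + x^5)·(1 + x + x^2 + x^3 + x^4 + x^5); the count is [x^6].
(x^2 + x^5 + x^6) has coefficients 0,0,1,0,0,1,1 for degrees 0…6.
(1 + x + x^2 + x^3 + x^4 + x^5) has coefficients 1,1,1,1,1,1,0 for degrees 0…6.
Finally multiplying by (1 + x + x^2 + x^3 + x^4 + x^5), the product of all factors after the first has coefficients 1,2,3,4,5,6,5 for degrees 0…6.
[x^6] = 1·5 + 1·2 + 1·1 = 8.

8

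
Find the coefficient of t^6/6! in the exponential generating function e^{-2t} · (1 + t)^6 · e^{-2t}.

The EGF product rule gives c_6 = Σ_{k_1+k_2+k_3=6} C(6; k_1,k_2,k_3) · ∏ g_i(k_i), where e^{-2t} gives (-2)^k; (1+t)^6 gives the falling factorial (6)_k; e^{-2t} gives (-2)^k.
g_1(k) for k = 0…6: 1, -2, 4, -8, 16, -32, 64.
g_2(k) for k = 0…6: 1, 6, 30, 120, 360, 720, 720.
g_3(k) for k = 0…6: 1, -2, 4, -8, 16, -32, 64.
First combine the last two factors: h(k) = Σ_j C(k,j)·g_2(j)·g_3(k−j) for k = 0…6: 1, 4, 10, 4, -56, -32, 592.
c_6 = Σ_k C(6,k)·g_1(k)·h(6−k) = 1·1·592 + 6·(-2)·(-32) + 15·4·(-56) + 20·(-8)·4 + 15·16·10 + 6·(-32)·4 + 1·64·1 = 592 + 384 − 3360 − 640 + 2400 − 768 + 64 = -1328.

-1328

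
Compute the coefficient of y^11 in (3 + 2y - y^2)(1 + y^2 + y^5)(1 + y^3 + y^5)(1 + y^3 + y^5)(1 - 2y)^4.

(3 + 2y - y^2) has coefficients 3,2,-1 for degrees 0…2.
(1 + y^2 + y^5) has coefficients 1,0,1,0,0,1,0,0,0,0,0,0 for degrees 0…11.
Multiplying by (1 + y^3 + y^5) gives running coefficients 1,0,1,1,0,3,0,1,1,0,1,0 for degrees 0…11.
Multiplying by (1 + y^3 + y^5) gives running coefficients 1,0,1,2,0,5,1,2,5,0,5,1 for degrees 0…11.
Finally multiplying by (1 - 2y)^4, the product of all factors after the first has coefficients 1,-8,25,-38,24,21,-87,146,-147,56,77,-167 for degrees 0…11.
[y^11] = 3·(-167) + 2·77 − 1·56 = -403.

-403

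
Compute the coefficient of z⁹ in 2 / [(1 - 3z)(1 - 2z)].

116050

The denominator gives the recurrence a_n = 5a_(n−1) − 6a_(n−2) for n ≥ 2; the numerator fixes a_0 = 2, a_1 = 10.
Iterating: 2, 10, 38, 130, 422, 1330, 4118, 12610, 38342, 116050, so a_9 = 116050.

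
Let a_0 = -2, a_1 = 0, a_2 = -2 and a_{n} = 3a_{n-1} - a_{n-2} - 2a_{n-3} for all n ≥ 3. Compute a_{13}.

The ordinary generating function has denominator 1 - 3t + t^2 + 2t^3.
Iterating the recurrence: a_0,…,a_{13} = -2, 0, -2, -2, -4, -6, -10, -16, -26, -42, -68, -110, -178, -288.

-288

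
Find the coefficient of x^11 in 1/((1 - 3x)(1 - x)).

265720

Partial fractions give a closed form: a_n = (3/2)·3^n + (-1/2)·1^n.
At n = 11: a_11 = 265720.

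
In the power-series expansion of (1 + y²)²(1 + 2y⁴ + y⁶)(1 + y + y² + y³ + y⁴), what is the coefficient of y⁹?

(1 + y²)² has coefficients 1,0,2,0,1 for degrees 0…4.
(1 + 2y⁴ + y⁶) has coefficients 1,0,0,0,2,0,1,0,0,0 for degrees 0…9.
Finally multiplying by (1 + y + y² + y³ + y⁴), the product of all factors after the first has coefficients 1,1,1,1,3,2,3,3,3,1 for degrees 0…9.
[y⁹] = 1·1 + 2·3 + 1·2 = 9.

9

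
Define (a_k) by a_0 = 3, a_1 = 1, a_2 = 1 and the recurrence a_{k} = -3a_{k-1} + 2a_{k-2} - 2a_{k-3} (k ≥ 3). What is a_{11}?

The ordinary generating function has denominator 1 + 3x - 2x^2 + 2x^3.
Iterating the recurrence: a_0,…,a_{11} = 3, 1, 1, -7, 21, -79, 293, -1079, 3981, -14687, 54181, -199879.

-199879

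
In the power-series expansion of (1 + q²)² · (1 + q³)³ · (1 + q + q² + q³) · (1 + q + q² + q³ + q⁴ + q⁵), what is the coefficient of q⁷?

53

(1 + q²)² has coefficients 1,0,2,0,1 for degrees 0…4.
(1 + q³)³ has coefficients 1,0,0,3,0,0,3,0 for degrees 0…7.
Multiplying by (1 + q + q² + q³) gives running coefficients 1,1,1,4,3,3,6,3 for degrees 0…7.
Finally multiplying by (1 + q + q² + q³ + q⁴ + q⁵), the product of all factors after the first has coefficients 1,2,3,7,10,13,18,20 for degrees 0…7.
[q⁷] = 1·20 + 2·13 + 1·7 = 53.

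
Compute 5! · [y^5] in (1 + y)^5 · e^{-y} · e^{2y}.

The EGF product rule gives c_5 = Σ_{k_1+k_2+k_3=5} C(5; k_1,k_2,k_3) · ∏ g_i(k_i), where (1+y)^5 gives the falling factorial (5)_k; e^{-y} gives (-1)^k; e^{2y} gives (2)^k.
g_1(k) for k = 0…5: 1, 5, 20, 60, 120, 120.
g_2(k) for k = 0…5: 1, -1, 1, -1, 1, -1.
g_3(k) for k = 0…5: 1, 2, 4, 8, 16, 32.
First combine the last two factors: h(k) = Σ_j C(k,j)·g_2(j)·g_3(k−j) for k = 0…5: 1, 1, 1, 1, 1, 1.
c_5 = Σ_k C(5,k)·g_1(k)·h(5−k) = 1·1·1 + 5·5·1 + 10·20·1 + 10·60·1 + 5·120·1 + 1·120·1 = 1 + 25 + 200 + 600 + 600 + 120 = 1546.

1546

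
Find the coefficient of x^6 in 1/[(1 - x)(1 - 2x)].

127

The denominator gives the recurrence a_n = 3a_(n−1) − 2a_(n−2) for n ≥ 2; the numerator fixes a_0 = 1, a_1 = 3.
Iterating: 1, 3, 7, 15, 31, 63, 127, so a_6 = 127.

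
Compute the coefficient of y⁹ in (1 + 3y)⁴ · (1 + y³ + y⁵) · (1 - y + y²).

(1 + 3y)⁴ has coefficients 1,12,54,108,81 for degrees 0…4.
(1 + y³ + y⁵) has coefficients 1,0,0,1,0,1,0,0,0,0 for degrees 0…9.
Finally multiplying by (1 - y + y²), the product of all factors after the first has coefficients 1,-1,1,1,-1,2,-1,1,0,0 for degrees 0…9.
[y⁹] = 1·0 + 12·0 + 54·1 + 108·(-1) + 81·2 = 108.

108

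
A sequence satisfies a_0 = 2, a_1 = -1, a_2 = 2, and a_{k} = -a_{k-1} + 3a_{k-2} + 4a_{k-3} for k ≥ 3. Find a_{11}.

370

The ordinary generating function has denominator 1 + x - 3x^2 - 4x^3.
Iterating the recurrence: a_0,…,a_{11} = 2, -1, 2, 3, -1, 18, -9, 59, -14, 155, 39, 370.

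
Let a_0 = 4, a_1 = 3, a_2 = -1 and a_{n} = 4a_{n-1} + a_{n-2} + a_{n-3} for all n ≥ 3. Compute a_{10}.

84179

The ordinary generating function has denominator 1 - 4x - x^2 - x^3.
Iterating the recurrence: a_0,…,a_{10} = 4, 3, -1, 3, 14, 58, 249, 1068, 4579, 19633, 84179.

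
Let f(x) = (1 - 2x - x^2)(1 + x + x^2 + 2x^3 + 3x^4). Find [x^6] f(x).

(1 - 2x - x^2) has coefficients 1,-2,-1 for degrees 0…2.
(1 + x + x^2 + 2x^3 + 3x^4) has coefficients 1,1,1,2,3,0,0 for degrees 0…6.
[x^6] = 1·0 − 2·0 − 1·3 = -3.

-3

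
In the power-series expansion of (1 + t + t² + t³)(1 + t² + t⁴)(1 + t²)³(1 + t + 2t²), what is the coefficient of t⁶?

47

(1 + t + t² + t³) has coefficients 1,1,1,1 for degrees 0…3.
(1 + t² + t⁴) has coefficients 1,0,1,0,1,0,0 for degrees 0…6.
Multiplying by (1 + t²)³ gives running coefficients 1,0,4,0,7,0,7 for degrees 0…6.
Finally multiplying by (1 + t + 2t²), the product of all factors after the first has coefficients 1,1,6,4,15,7,21 for degrees 0…6.
[t⁶] = 1·21 + 1·7 + 1·15 + 1·4 = 47.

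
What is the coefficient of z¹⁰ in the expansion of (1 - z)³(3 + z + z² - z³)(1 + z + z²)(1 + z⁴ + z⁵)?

(1 - z)³ has coefficients 1,-3,3,-1 for degrees 0…3.
(3 + z + z² - z³) has coefficients 3,1,1,-1,0,0,0,0,0,0,0 for degrees 0…10.
Multiplying by (1 + z + z²) gives running coefficients 3,4,5,1,0,-1,0,0,0,0,0 for degrees 0…10.
Finally multiplying by (1 + z⁴ + z⁵), the product of all factors after the first has coefficients 3,4,5,1,3,6,9,6,1,-1,-1 for degrees 0…10.
[z¹⁰] = 1·(-1) − 3·(-1) + 3·1 − 1·6 = -1.

-1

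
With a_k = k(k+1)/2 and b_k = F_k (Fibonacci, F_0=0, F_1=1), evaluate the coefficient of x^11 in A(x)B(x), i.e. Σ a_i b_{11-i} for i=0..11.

This is [x^11] in the product of the two ordinary generating functions.
Σ = 0·89 + 1·55 + 3·34 + 6·21 + 10·13 + 15·8 + 21·5 + 28·3 + 36·2 + 45·1 + 55·1 + 66·0 = 894.

894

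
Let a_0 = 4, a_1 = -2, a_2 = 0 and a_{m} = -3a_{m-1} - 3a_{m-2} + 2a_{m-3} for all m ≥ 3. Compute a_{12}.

The ordinary generating function has denominator 1 + 3t + 3t^2 - 2t^3.
Iterating the recurrence: a_0,…,a_{12} = 4, -2, 0, 14, -46, 96, -122, -14, 600, -2002, 4178, -5328, -554.

-554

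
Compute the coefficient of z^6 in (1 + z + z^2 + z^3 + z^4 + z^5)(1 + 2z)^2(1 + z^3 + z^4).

26

(1 + z + z^2 + z^3 + z^4 + z^5) has coefficients 1,1,1,1,1,1 for degrees 0…5.
(1 + 2z)^2 has coefficients 1,4,4,0,0,0,0 for degrees 0…6.
Finally multiplying by (1 + z^3 + z^4), the product of all factors after the first has coefficients 1,4,4,1,5,8,4 for degrees 0…6.
[z^6] = 1·4 + 1·8 + 1·5 + 1·1 + 1·4 + 1·4 = 26.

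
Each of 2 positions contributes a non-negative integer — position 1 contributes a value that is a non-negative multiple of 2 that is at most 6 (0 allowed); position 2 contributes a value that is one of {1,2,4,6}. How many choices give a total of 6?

3

The generating function for the choices is (1 + x² + x⁴ + x⁶)·(x + x² + x⁴ + x⁶); the count is [x⁶].
(1 + x² + x⁴ + x⁶) has coefficients 1,0,1,0,1,0,1 for degrees 0…6.
(x + x² + x⁴ + x⁶) has coefficients 0,1,1,0,1,0,1 for degrees 0…6.
[x⁶] = 1·1 + 1·1 + 1·1 + 1·0 = 3.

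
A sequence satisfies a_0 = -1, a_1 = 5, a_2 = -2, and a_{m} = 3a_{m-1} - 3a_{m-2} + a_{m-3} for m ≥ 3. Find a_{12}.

The ordinary generating function has denominator 1 - 3t + 3t^2 - t^3.
Iterating the recurrence: a_0,…,a_{12} = -1, 5, -2, -22, -55, -101, -160, -232, -317, -415, -526, -650, -787.

-787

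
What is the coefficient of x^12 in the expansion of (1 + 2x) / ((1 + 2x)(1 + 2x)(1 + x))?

The denominator gives the recurrence a_n = −5a_(n−1) − 8a_(n−2) − 4a_(n−3) for n ≥ 3; the numerator fixes a_0 = 1, a_1 = -3, a_2 = 7.
Iterating: 1, -3, 7, -15, 31, -63, 127, -255, 511, -1023, 2047, -4095, 8191, so a_12 = 8191.

8191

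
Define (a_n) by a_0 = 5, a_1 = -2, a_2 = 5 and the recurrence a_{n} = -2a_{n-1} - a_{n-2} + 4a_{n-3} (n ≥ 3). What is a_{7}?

-72

The ordinary generating function has denominator 1 + 2t + t^2 - 4t^3.
Iterating the recurrence: a_0,…,a_{7} = 5, -2, 5, 12, -37, 82, -79, -72.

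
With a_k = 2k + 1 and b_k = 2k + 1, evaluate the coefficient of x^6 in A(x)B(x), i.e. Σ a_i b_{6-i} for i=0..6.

231

The convolution is the x^6 coefficient of A(x)B(x).
Σ = 1·13 + 3·11 + 5·9 + 7·7 + 9·5 + 11·3 + 13·1 = 231.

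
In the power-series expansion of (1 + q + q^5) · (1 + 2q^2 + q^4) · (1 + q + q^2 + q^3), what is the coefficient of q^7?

5

(1 + q + q^5) has coefficients 1,1,0,0,0,1 for degrees 0…5.
(1 + 2q^2 + q^4) has coefficients 1,0,2,0,1,0,0,0 for degrees 0…7.
Finally multiplying by (1 + q + q^2 + q^3), the product of all factors after the first has coefficients 1,1,3,3,3,3,1,1 for degrees 0…7.
[q^7] = 1·1 + 1·1 + 1·3 = 5.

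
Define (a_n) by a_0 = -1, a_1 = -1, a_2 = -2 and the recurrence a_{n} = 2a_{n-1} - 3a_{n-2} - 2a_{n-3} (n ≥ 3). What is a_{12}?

2874

The ordinary generating function has denominator 1 - 2x + 3x^2 + 2x^3.
Iterating the recurrence: a_0,…,a_{12} = -1, -1, -2, 1, 10, 21, 10, -63, -198, -227, 266, 1609, 2874.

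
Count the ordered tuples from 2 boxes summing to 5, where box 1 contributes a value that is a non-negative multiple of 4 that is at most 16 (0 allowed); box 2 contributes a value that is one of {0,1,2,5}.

The generating function for the choices is (1 + y⁴ + y⁸ + y¹² + y¹⁶)·(1 + y + y² + y⁵); the count is [y⁵].
(1 + y⁴ + y⁸ + y¹² + y¹⁶) has coefficients 1,0,0,0,1,0 for degrees 0…5.
(1 + y + y² + y⁵) has coefficients 1,1,1,0,0,1 for degrees 0…5.
[y⁵] = 1·1 + 1·1 = 2.

2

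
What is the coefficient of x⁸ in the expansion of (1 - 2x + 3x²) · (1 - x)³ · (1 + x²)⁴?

115

(1 - 2x + 3x²) has coefficients 1,-2,3 for degrees 0…2.
(1 - x)³ has coefficients 1,-3,3,-1,0,0,0,0,0 for degrees 0…8.
Finally multiplying by (1 + x²)⁴, the product of all factors after the first has coefficients 1,-3,7,-13,18,-22,22,-18,13 for degrees 0…8.
[x⁸] = 1·13 − 2·(-18) + 3·22 = 115.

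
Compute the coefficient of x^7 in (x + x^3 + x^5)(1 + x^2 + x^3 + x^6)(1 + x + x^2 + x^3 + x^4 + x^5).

8

(x + x^3 + x^5) has coefficients 0,1,0,1,0,1 for degrees 0…5.
(1 + x^2 + x^3 + x^6) has coefficients 1,0,1,1,0,0,1,0 for degrees 0…7.
Finally multiplying by (1 + x + x^2 + x^3 + x^4 + x^5), the product of all factors after the first has coefficients 1,1,2,3,3,3,3,3 for degrees 0…7.
[x^7] = 1·3 + 1·3 + 1·2 = 8.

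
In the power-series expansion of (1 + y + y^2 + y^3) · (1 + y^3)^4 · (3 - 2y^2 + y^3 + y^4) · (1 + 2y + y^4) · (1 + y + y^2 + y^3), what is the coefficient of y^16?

(1 + y + y^2 + y^3) has coefficients 1,1,1,1 for degrees 0…3.
(1 + y^3)^4 has coefficients 1,0,0,4,0,0,6,0,0,4,0,0,1,0,0,0,0 for degrees 0…16.
Multiplying by (3 - 2y^2 + y^3 + y^4) gives running coefficients 3,0,-2,13,1,-8,22,4,-12,18,6,-8,7,4,-2,1,1 for degrees 0…16.
Multiplying by (1 + 2y + y^4) gives running coefficients 3,6,-2,9,30,-6,4,61,-3,-14,64,8,-21,36,12,-11,10 for degrees 0…16.
Finally multiplying by (1 + y + y^2 + y^3), the product of all factors after the first has coefficients 3,9,7,16,43,31,37,89,56,48,108,55,37,87,35,16,47 for degrees 0…16.
[y^16] = 1·47 + 1·16 + 1·35 + 1·87 = 185.

185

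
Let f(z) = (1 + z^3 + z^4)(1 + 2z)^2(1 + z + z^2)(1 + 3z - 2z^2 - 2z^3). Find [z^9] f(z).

(1 + z^3 + z^4) has coefficients 1,0,0,1,1 for degrees 0…4.
(1 + 2z)^2 has coefficients 1,4,4,0,0,0,0,0,0,0 for degrees 0…9.
Multiplying by (1 + z + z^2) gives running coefficients 1,5,9,8,4,0,0,0,0,0 for degrees 0…9.
Finally multiplying by (1 + 3z - 2z^2 - 2z^3), the product of all factors after the first has coefficients 1,8,22,23,0,-22,-24,-8,0,0 for degrees 0…9.
[z^9] = 1·0 + 1·(-24) + 1·(-22) = -46.

-46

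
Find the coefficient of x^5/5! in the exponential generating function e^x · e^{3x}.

1024

The EGF product rule gives c_5 = Σ_{k_1+k_2=5} C(5; k_1,k_2) · ∏ g_i(k_i), where e^x gives (1)^k; e^{3x} gives (3)^k.
g_1(k) for k = 0…5: 1, 1, 1, 1, 1, 1.
g_2(k) for k = 0…5: 1, 3, 9, 27, 81, 243.
c_5 = Σ_k C(5,k)·g_1(k)·g_2(5−k) = 1·1·243 + 5·1·81 + 10·1·27 + 10·1·9 + 5·1·3 + 1·1·1 = 243 + 405 + 270 + 90 + 15 + 1 = 1024.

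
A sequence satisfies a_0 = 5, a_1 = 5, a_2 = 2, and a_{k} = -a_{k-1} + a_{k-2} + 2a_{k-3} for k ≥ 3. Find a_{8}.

34

The ordinary generating function has denominator 1 + x - x^2 - 2x^3.
Iterating the recurrence: a_0,…,a_{8} = 5, 5, 2, 13, -1, 18, 7, 9, 34.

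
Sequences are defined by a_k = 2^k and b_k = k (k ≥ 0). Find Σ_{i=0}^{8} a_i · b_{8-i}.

502

This is [x^8] in the product of the two ordinary generating functions.
Σ = 1·8 + 2·7 + 4·6 + 8·5 + 16·4 + 32·3 + 64·2 + 128·1 + 256·0 = 502.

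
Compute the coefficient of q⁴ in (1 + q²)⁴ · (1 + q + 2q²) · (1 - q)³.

19

(1 + q²)⁴ has coefficients 1,0,4,0,6 for degrees 0…4.
(1 + q + 2q²) has coefficients 1,1,2,0,0 for degrees 0…4.
Finally multiplying by (1 - q)³, the product of all factors after the first has coefficients 1,-2,2,-4,5 for degrees 0…4.
[q⁴] = 1·5 + 4·2 + 6·1 = 19.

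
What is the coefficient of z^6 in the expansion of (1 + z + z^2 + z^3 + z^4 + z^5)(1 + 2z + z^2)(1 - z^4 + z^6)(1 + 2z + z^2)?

5

(1 + z + z^2 + z^3 + z^4 + z^5) has coefficients 1,1,1,1,1,1 for degrees 0…5.
(1 + 2z + z^2) has coefficients 1,2,1,0,0,0,0 for degrees 0…6.
Multiplying by (1 - z^4 + z^6) gives running coefficients 1,2,1,0,-1,-2,0 for degrees 0…6.
Finally multiplying by (1 + 2z + z^2), the product of all factors after the first has coefficients 1,4,6,4,0,-4,-5 for degrees 0…6.
[z^6] = 1·(-5) + 1·(-4) + 1·0 + 1·4 + 1·6 + 1·4 = 5.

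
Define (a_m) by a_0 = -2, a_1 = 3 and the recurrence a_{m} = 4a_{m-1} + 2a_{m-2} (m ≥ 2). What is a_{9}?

293168

The ordinary generating function has denominator 1 - 4q - 2q^2.
Iterating the recurrence: a_0,…,a_{9} = -2, 3, 8, 38, 168, 748, 3328, 14808, 65888, 293168.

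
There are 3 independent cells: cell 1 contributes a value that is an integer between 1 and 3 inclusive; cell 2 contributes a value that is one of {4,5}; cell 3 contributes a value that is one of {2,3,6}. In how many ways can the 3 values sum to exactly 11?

2

The generating function for the choices is (q + q^2 + q^3)·(q^4 + q^5)·(q^2 + q^3 + q^6); the count is [q^11].
(q + q^2 + q^3) has coefficients 0,1,1,1 for degrees 0…3.
(q^4 + q^5) has coefficients 0,0,0,0,1,1,0,0,0,0,0,0 for degrees 0…11.
Finally multiplying by (q^2 + q^3 + q^6), the product of all factors after the first has coefficients 0,0,0,0,0,0,1,2,1,0,1,1 for degrees 0…11.
[q^11] = 1·1 + 1·0 + 1·1 = 2.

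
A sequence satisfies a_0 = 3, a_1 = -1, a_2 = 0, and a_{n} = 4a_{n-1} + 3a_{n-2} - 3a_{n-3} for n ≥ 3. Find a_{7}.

-4365

The ordinary generating function has denominator 1 - 4y - 3y^2 + 3y^3.
Iterating the recurrence: a_0,…,a_{7} = 3, -1, 0, -12, -45, -216, -963, -4365.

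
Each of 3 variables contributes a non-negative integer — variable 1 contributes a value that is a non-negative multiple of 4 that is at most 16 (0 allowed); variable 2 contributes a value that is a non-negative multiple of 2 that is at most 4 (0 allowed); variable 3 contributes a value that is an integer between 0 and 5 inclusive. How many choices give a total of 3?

The generating function for the choices is (1 + y^4 + y^8 + y^12 + y^16)·(1 + y^2 + y^4)·(1 + y + y^2 + y^3 + y^4 + y^5); the count is [y^3].
(1 + y^4 + y^8 + y^12 + y^16) has coefficients 1,0,0,0 for degrees 0…3.
(1 + y^2 + y^4) has coefficients 1,0,1,0 for degrees 0…3.
Finally multiplying by (1 + y + y^2 + y^3 + y^4 + y^5), the product of all factors after the first has coefficients 1,1,2,2 for degrees 0…3.
[y^3] = 1·2 = 2.

2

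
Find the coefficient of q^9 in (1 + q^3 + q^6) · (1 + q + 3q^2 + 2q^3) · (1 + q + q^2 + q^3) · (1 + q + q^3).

(1 + q^3 + q^6) has coefficients 1,0,0,1,0,0,1 for degrees 0…6.
(1 + q + 3q^2 + 2q^3) has coefficients 1,1,3,2,0,0,0,0,0,0 for degrees 0…9.
Multiplying by (1 + q + q^2 + q^3) gives running coefficients 1,2,5,7,6,5,2,0,0,0 for degrees 0…9.
Finally multiplying by (1 + q + q^3), the product of all factors after the first has coefficients 1,3,7,13,15,16,14,8,5,2 for degrees 0…9.
[q^9] = 1·2 + 1·14 + 1·13 = 29.

29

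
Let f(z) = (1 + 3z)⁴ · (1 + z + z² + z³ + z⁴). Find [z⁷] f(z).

189

(1 + 3z)⁴ has coefficients 1,12,54,108,81 for degrees 0…4.
(1 + z + z² + z³ + z⁴) has coefficients 1,1,1,1,1,0,0,0 for degrees 0…7.
[z⁷] = 1·0 + 12·0 + 54·0 + 108·1 + 81·1 = 189.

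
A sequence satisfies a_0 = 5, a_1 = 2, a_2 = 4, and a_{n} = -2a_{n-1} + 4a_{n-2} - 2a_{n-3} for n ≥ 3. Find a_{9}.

The ordinary generating function has denominator 1 + 2x - 4x^2 + 2x^3.
Iterating the recurrence: a_0,…,a_{9} = 5, 2, 4, -10, 32, -112, 372, -1256, 4224, -14216.

-14216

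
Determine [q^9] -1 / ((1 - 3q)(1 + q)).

Partial fractions give a closed form: a_n = (-3/4)·3^n + (-1/4)·(-1)^n.
At n = 9: a_9 = -14762.

-14762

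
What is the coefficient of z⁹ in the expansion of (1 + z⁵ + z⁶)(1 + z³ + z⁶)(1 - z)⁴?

-10

(1 + z⁵ + z⁶) has coefficients 1,0,0,0,0,1,1 for degrees 0…6.
(1 + z³ + z⁶) has coefficients 1,0,0,1,0,0,1,0,0,0 for degrees 0…9.
Finally multiplying by (1 - z)⁴, the product of all factors after the first has coefficients 1,-4,6,-3,-3,6,-3,-3,6,-4 for degrees 0…9.
[z⁹] = 1·(-4) + 1·(-3) + 1·(-3) = -10.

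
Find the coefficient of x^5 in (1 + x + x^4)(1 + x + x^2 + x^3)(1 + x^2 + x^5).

4

(1 + x + x^4) has coefficients 1,1,0,0,1 for degrees 0…4.
(1 + x + x^2 + x^3) has coefficients 1,1,1,1,0,0 for degrees 0…5.
Finally multiplying by (1 + x^2 + x^5), the product of all factors after the first has coefficients 1,1,2,2,1,2 for degrees 0…5.
[x^5] = 1·2 + 1·1 + 1·1 = 4.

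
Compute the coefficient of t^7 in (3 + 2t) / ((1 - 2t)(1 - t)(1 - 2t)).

6917

The denominator gives the recurrence a_n = 5a_(n−1) − 8a_(n−2) + 4a_(n−3) for n ≥ 3; the numerator fixes a_0 = 3, a_1 = 17, a_2 = 61.
Iterating: 3, 17, 61, 181, 485, 1221, 2949, 6917, so a_7 = 6917.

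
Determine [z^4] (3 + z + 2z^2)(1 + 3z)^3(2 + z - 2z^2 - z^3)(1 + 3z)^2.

(3 + z + 2z^2) has coefficients 3,1,2 for degrees 0…2.
(1 + 3z)^3 has coefficients 1,9,27,27,0 for degrees 0…4.
Multiplying by (2 + z - 2z^2 - z^3) gives running coefficients 2,19,61,62,-36 for degrees 0…4.
Finally multiplying by (1 + 3z)^2, the product of all factors after the first has coefficients 2,31,193,599,885 for degrees 0…4.
[z^4] = 3·885 + 1·599 + 2·193 = 3640.

3640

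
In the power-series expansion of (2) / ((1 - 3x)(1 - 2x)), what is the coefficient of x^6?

4118

Partial fractions give a closed form: a_n = (6)·3^n + (-4)·2^n.
At n = 6: a_6 = 4118.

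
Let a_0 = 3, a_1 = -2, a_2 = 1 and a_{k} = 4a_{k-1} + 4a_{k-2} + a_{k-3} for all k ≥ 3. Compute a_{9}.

-6105

The ordinary generating function has denominator 1 - 4x - 4x^2 - x^3.
Iterating the recurrence: a_0,…,a_{9} = 3, -2, 1, -1, -2, -11, -53, -258, -1255, -6105.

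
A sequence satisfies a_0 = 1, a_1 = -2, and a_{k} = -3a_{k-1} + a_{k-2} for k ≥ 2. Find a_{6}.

The ordinary generating function has denominator 1 + 3y - y^2.
Iterating the recurrence: a_0,…,a_{6} = 1, -2, 7, -23, 76, -251, 829.

829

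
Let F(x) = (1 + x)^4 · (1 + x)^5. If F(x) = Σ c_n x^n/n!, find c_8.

362880

The EGF product rule gives c_8 = Σ_{k_1+k_2=8} C(8; k_1,k_2) · ∏ g_i(k_i), where (1+x)^4 gives the falling factorial (4)_k; (1+x)^5 gives the falling factorial (5)_k.
g_1(k) for k = 0…8: 1, 4, 12, 24, 24, 0, 0, 0, 0.
g_2(k) for k = 0…8: 1, 5, 20, 60, 120, 120, 0, 0, 0.
c_8 = Σ_k C(8,k)·g_1(k)·g_2(8−k) = 56·24·120 + 70·24·120 = 161280 + 201600 = 362880.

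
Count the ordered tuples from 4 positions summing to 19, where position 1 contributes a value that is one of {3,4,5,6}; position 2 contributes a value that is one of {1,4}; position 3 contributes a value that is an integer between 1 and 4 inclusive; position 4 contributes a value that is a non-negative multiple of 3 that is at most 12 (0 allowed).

10

The generating function for the choices is (q^3 + q^4 + q^5 + q^6)·(q + q^4)·(q + q^2 + q^3 + q^4)·(1 + q^3 + q^6 + q^9 + q^12); the count is [q^19].
(q^3 + q^4 + q^5 + q^6) has coefficients 0,0,0,1,1,1,1 for degrees 0…6.
(q + q^4) has coefficients 0,1,0,0,1,0,0,0,0,0,0,0,0,0,0,0,0,0,0,0 for degrees 0…19.
Multiplying by (q + q^2 + q^3 + q^4) gives running coefficients 0,0,1,1,1,2,1,1,1,0,0,0,0,0,0,0,0,0,0,0 for degrees 0…19.
Finally multiplying by (1 + q^3 + q^6 + q^9 + q^12), the product of all factors after the first has coefficients 0,0,1,1,1,3,2,2,4,2,2,4,2,2,4,2,2,3,1,1 for degrees 0…19.
[q^19] = 1·2 + 1·2 + 1·4 + 1·2 = 10.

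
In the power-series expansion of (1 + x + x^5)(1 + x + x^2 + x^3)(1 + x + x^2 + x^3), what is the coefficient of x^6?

5

(1 + x + x^5) has coefficients 1,1,0,0,0,1 for degrees 0…5.
(1 + x + x^2 + x^3) has coefficients 1,1,1,1,0,0,0 for degrees 0…6.
Finally multiplying by (1 + x + x^2 + x^3), the product of all factors after the first has coefficients 1,2,3,4,3,2,1 for degrees 0…6.
[x^6] = 1·1 + 1·2 + 1·2 = 5.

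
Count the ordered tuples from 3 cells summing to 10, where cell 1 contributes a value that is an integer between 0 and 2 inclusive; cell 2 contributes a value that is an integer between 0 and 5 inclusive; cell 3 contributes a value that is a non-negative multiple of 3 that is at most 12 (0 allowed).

6

The generating function for the choices is (1 + q + q²)·(1 + q + q² + q³ + q⁴ + q⁵)·(1 + q³ + q⁶ + q⁹ + q¹²); the count is [q¹⁰].
(1 + q + q²) has coefficients 1,1,1 for degrees 0…2.
(1 + q + q² + q³ + q⁴ + q⁵) has coefficients 1,1,1,1,1,1,0,0,0,0,0 for degrees 0…10.
Finally multiplying by (1 + q³ + q⁶ + q⁹ + q¹²), the product of all factors after the first has coefficients 1,1,1,2,2,2,2,2,2,2,2 for degrees 0…10.
[q¹⁰] = 1·2 + 1·2 + 1·2 = 6.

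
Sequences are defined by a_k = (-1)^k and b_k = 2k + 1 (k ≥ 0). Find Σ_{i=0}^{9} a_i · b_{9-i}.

10

The convolution is the t^9 coefficient of A(t)B(t).
Σ = 1·19 − 1·17 + 1·15 − 1·13 + 1·11 − 1·9 + 1·7 − 1·5 + 1·3 − 1·1 = 10.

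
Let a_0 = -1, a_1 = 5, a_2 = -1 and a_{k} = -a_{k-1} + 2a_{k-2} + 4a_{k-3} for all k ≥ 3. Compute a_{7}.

-9

The ordinary generating function has denominator 1 + q - 2q^2 - 4q^3.
Iterating the recurrence: a_0,…,a_{7} = -1, 5, -1, 7, 11, -1, 51, -9.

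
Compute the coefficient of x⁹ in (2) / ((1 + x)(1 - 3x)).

Partial fractions give a closed form: a_n = (1/2)·(-1)^n + (3/2)·3^n.
At n = 9: a_9 = 29524.

29524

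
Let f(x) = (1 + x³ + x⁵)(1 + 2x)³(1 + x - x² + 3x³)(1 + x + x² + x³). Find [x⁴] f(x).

63

(1 + x³ + x⁵) has coefficients 1,0,0,1,0 for degrees 0…4.
(1 + 2x)³ has coefficients 1,6,12,8,0 for degrees 0…4.
Multiplying by (1 + x - x² + 3x³) gives running coefficients 1,7,17,17,14 for degrees 0…4.
Finally multiplying by (1 + x + x² + x³), the product of all factors after the first has coefficients 1,8,25,42,55 for degrees 0…4.
[x⁴] = 1·55 + 1·8 = 63.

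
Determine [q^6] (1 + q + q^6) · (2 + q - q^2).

(1 + q + q^6) has coefficients 1,1,0,0,0,0,1 for degrees 0…6.
(2 + q - q^2) has coefficients 2,1,-1,0,0,0,0 for degrees 0…6.
[q^6] = 1·0 + 1·0 + 1·2 = 2.

2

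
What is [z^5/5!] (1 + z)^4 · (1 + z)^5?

15120

The EGF product rule gives c_5 = Σ_{k_1+k_2=5} C(5; k_1,k_2) · ∏ g_i(k_i), where (1+z)^4 gives the falling factorial (4)_k; (1+z)^5 gives the falling factorial (5)_k.
g_1(k) for k = 0…5: 1, 4, 12, 24, 24, 0.
g_2(k) for k = 0…5: 1, 5, 20, 60, 120, 120.
c_5 = Σ_k C(5,k)·g_1(k)·g_2(5−k) = 1·1·120 + 5·4·120 + 10·12·60 + 10·24·20 + 5·24·5 = 120 + 2400 + 7200 + 4800 + 600 = 15120.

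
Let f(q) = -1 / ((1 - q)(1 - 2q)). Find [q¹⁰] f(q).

-2047

Partial fractions give a closed form: a_n = (1)·1^n + (-2)·2^n.
At n = 10: a_10 = -2047.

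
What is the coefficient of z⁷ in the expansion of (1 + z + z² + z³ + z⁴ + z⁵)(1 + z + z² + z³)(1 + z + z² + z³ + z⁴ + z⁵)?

20

(1 + z + z² + z³ + z⁴ + z⁵) has coefficients 1,1,1,1,1,1 for degrees 0…5.
(1 + z + z² + z³) has coefficients 1,1,1,1,0,0,0,0 for degrees 0…7.
Finally multiplying by (1 + z + z² + z³ + z⁴ + z⁵), the product of all factors after the first has coefficients 1,2,3,4,4,4,3,2 for degrees 0…7.
[z⁷] = 1·2 + 1·3 + 1·4 + 1·4 + 1·4 + 1·3 = 20.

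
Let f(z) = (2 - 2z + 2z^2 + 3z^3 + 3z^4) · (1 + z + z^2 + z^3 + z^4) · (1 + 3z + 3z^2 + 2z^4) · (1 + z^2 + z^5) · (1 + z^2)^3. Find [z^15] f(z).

(2 - 2z + 2z^2 + 3z^3 + 3z^4) has coefficients 2,-2,2,3,3 for degrees 0…4.
(1 + z + z^2 + z^3 + z^4) has coefficients 1,1,1,1,1,0,0,0,0,0,0,0,0,0,0,0 for degrees 0…15.
Multiplying by (1 + 3z + 3z^2 + 2z^4) gives running coefficients 1,4,7,7,9,8,5,2,2,0,0,0,0,0,0,0 for degrees 0…15.
Multiplying by (1 + z^2 + z^5) gives running coefficients 1,4,8,11,16,16,18,17,14,11,10,5,2,2,0,0 for degrees 0…15.
Finally multiplying by (1 + z^2)^3, the product of all factors after the first has coefficients 1,4,11,23,43,61,91,102,124,121,122,105,92,67,50,32 for degrees 0…15.
[z^15] = 2·32 − 2·50 + 2·67 + 3·92 + 3·105 = 689.

689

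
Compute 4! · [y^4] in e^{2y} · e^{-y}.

1

The EGF product rule gives c_4 = Σ_{k_1+k_2=4} C(4; k_1,k_2) · ∏ g_i(k_i), where e^{2y} gives (2)^k; e^{-y} gives (-1)^k.
g_1(k) for k = 0…4: 1, 2, 4, 8, 16.
g_2(k) for k = 0…4: 1, -1, 1, -1, 1.
c_4 = Σ_k C(4,k)·g_1(k)·g_2(4−k) = 1·1·1 + 4·2·(-1) + 6·4·1 + 4·8·(-1) + 1·16·1 = 1 − 8 + 24 − 32 + 16 = 1.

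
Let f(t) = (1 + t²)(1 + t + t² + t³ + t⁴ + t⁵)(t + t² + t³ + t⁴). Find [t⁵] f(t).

(1 + t²) has coefficients 1,0,1 for degrees 0…2.
(1 + t + t² + t³ + t⁴ + t⁵) has coefficients 1,1,1,1,1,1 for degrees 0…5.
Finally multiplying by (t + t² + t³ + t⁴), the product of all factors after the first has coefficients 0,1,2,3,4,4 for degrees 0…5.
[t⁵] = 1·4 + 1·3 = 7.

7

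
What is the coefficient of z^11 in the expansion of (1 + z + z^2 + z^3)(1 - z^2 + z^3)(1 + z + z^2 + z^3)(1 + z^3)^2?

3

(1 + z + z^2 + z^3) has coefficients 1,1,1,1 for degrees 0…3.
(1 - z^2 + z^3) has coefficients 1,0,-1,1,0,0,0,0,0,0,0,0 for degrees 0…11.
Multiplying by (1 + z + z^2 + z^3) gives running coefficients 1,1,0,1,0,0,1,0,0,0,0,0 for degrees 0…11.
Finally multiplying by (1 + z^3)^2, the product of all factors after the first has coefficients 1,1,0,3,2,0,4,1,0,3,0,0 for degrees 0…11.
[z^11] = 1·0 + 1·0 + 1·3 + 1·0 = 3.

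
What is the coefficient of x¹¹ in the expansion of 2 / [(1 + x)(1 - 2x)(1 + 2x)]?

The denominator gives the recurrence a_n = −a_(n−1) + 4a_(n−2) + 4a_(n−3) for n ≥ 3; the numerator fixes a_0 = 2, a_1 = -2, a_2 = 10.
Iterating: 2, -2, 10, -10, 42, -42, 170, -170, 682, -682, 2730, -2730, so a_11 = -2730.

-2730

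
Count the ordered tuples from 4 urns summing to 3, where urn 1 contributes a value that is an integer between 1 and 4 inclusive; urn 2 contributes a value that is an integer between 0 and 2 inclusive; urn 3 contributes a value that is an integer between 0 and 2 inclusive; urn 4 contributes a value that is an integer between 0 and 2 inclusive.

The generating function for the choices is (t + t^2 + t^3 + t^4)·(1 + t + t^2)·(1 + t + t^2)·(1 + t + t^2); the count is [t^3].
(t + t^2 + t^3 + t^4) has coefficients 0,1,1,1 for degrees 0…3.
(1 + t + t^2) has coefficients 1,1,1,0 for degrees 0…3.
Multiplying by (1 + t + t^2) gives running coefficients 1,2,3,2 for degrees 0…3.
Finally multiplying by (1 + t + t^2), the product of all factors after the first has coefficients 1,3,6,7 for degrees 0…3.
[t^3] = 1·6 + 1·3 + 1·1 = 10.

10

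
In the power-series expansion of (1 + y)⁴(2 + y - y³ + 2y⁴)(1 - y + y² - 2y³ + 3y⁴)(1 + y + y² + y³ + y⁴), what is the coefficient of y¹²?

42

(1 + y)⁴ has coefficients 1,4,6,4,1 for degrees 0…4.
(2 + y - y³ + 2y⁴) has coefficients 2,1,0,-1,2,0,0,0,0,0,0,0,0 for degrees 0…12.
Multiplying by (1 - y + y² - 2y³ + 3y⁴) gives running coefficients 2,-1,1,-4,7,0,4,-7,6,0,0,0,0 for degrees 0…12.
Finally multiplying by (1 + y + y² + y³ + y⁴), the product of all factors after the first has coefficients 2,1,2,-2,5,3,8,0,10,3,3,-1,6 for degrees 0…12.
[y¹²] = 1·6 + 4·(-1) + 6·3 + 4·3 + 1·10 = 42.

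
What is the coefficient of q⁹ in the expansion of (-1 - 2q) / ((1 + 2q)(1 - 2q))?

Partial fractions give a closed form: a_n = (-1)·2^n.
At n = 9: a_9 = -512.

-512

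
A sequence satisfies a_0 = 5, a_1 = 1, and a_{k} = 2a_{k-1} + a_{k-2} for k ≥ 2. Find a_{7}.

519

The ordinary generating function has denominator 1 - 2q - q^2.
Iterating the recurrence: a_0,…,a_{7} = 5, 1, 7, 15, 37, 89, 215, 519.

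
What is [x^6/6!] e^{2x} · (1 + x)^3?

3040

The EGF product rule gives c_6 = Σ_{k_1+k_2=6} C(6; k_1,k_2) · ∏ g_i(k_i), where e^{2x} gives (2)^k; (1+x)^3 gives the falling factorial (3)_k.
g_1(k) for k = 0…6: 1, 2, 4, 8, 16, 32, 64.
g_2(k) for k = 0…6: 1, 3, 6, 6, 0, 0, 0.
c_6 = Σ_k C(6,k)·g_1(k)·g_2(6−k) = 20·8·6 + 15·16·6 + 6·32·3 + 1·64·1 = 960 + 1440 + 576 + 64 = 3040.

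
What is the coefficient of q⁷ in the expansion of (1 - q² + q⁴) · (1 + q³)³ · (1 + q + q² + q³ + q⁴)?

(1 - q² + q⁴) has coefficients 1,0,-1,0,1 for degrees 0…4.
(1 + q³)³ has coefficients 1,0,0,3,0,0,3,0 for degrees 0…7.
Finally multiplying by (1 + q + q² + q³ + q⁴), the product of all factors after the first has coefficients 1,1,1,4,4,3,6,6 for degrees 0…7.
[q⁷] = 1·6 − 1·3 + 1·4 = 7.

7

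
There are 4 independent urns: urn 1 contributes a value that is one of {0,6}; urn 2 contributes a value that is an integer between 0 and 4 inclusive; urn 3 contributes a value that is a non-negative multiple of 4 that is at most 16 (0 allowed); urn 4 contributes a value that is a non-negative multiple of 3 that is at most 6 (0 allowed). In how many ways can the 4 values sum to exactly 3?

The generating function for the choices is (1 + t⁶)·(1 + t + t² + t³ + t⁴)·(1 + t⁴ + t⁸ + t¹² + t¹⁶)·(1 + t³ + t⁶); the count is [t³].
(1 + t⁶) has coefficients 1,0,0,0 for degrees 0…3.
(1 + t + t² + t³ + t⁴) has coefficients 1,1,1,1 for degrees 0…3.
Multiplying by (1 + t⁴ + t⁸ + t¹² + t¹⁶) gives running coefficients 1,1,1,1 for degrees 0…3.
Finally multiplying by (1 + t³ + t⁶), the product of all factors after the first has coefficients 1,1,1,2 for degrees 0…3.
[t³] = 1·2 = 2.

2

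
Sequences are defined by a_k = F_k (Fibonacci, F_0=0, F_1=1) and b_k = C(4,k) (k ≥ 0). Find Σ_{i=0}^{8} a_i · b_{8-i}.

The convolution is the t^8 coefficient of A(t)B(t).
Σ = 0·0 + 1·0 + 1·0 + 2·0 + 3·1 + 5·4 + 8·6 + 13·4 + 21·1 = 144.

144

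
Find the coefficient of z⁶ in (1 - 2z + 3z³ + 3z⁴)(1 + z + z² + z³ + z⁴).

6

(1 - 2z + 3z³ + 3z⁴) has coefficients 1,-2,0,3,3 for degrees 0…4.
(1 + z + z² + z³ + z⁴) has coefficients 1,1,1,1,1,0,0 for degrees 0…6.
[z⁶] = 1·0 − 2·0 + 3·1 + 3·1 = 6.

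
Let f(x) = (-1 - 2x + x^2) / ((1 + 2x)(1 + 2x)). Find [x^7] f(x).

-64

The denominator gives the recurrence a_n = −4a_(n−1) − 4a_(n−2) for n ≥ 3; the numerator fixes a_0 = -1, a_1 = 2, a_2 = -3.
Iterating: -1, 2, -3, 4, -4, 0, 16, -64, so a_7 = -64.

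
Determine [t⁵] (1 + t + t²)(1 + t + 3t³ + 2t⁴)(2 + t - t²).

11

(1 + t + t²) has coefficients 1,1,1 for degrees 0…2.
(1 + t + 3t³ + 2t⁴) has coefficients 1,1,0,3,2,0 for degrees 0…5.
Finally multiplying by (2 + t - t²), the product of all factors after the first has coefficients 2,3,0,5,7,-1 for degrees 0…5.
[t⁵] = 1·(-1) + 1·7 + 1·5 = 11.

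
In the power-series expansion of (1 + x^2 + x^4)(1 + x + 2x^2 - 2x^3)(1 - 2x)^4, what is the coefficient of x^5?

-129

(1 + x^2 + x^4) has coefficients 1,0,1,0,1 for degrees 0…4.
(1 + x + 2x^2 - 2x^3) has coefficients 1,1,2,-2,0,0 for degrees 0…5.
Finally multiplying by (1 - 2x)^4, the product of all factors after the first has coefficients 1,-7,18,-26,48,-96 for degrees 0…5.
[x^5] = 1·(-96) + 1·(-26) + 1·(-7) = -129.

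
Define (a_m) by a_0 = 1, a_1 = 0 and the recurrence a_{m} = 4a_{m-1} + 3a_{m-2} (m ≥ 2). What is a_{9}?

The ordinary generating function has denominator 1 - 4z - 3z^2.
Iterating the recurrence: a_0,…,a_{9} = 1, 0, 3, 12, 57, 264, 1227, 5700, 26481, 123024.

123024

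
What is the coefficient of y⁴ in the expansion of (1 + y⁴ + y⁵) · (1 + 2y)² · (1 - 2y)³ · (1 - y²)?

25

(1 + y⁴ + y⁵) has coefficients 1,0,0,0,1 for degrees 0…4.
(1 + 2y)² has coefficients 1,4,4,0,0 for degrees 0…4.
Multiplying by (1 - 2y)³ gives running coefficients 1,-2,-8,16,16 for degrees 0…4.
Finally multiplying by (1 - y²), the product of all factors after the first has coefficients 1,-2,-9,18,24 for degrees 0…4.
[y⁴] = 1·24 + 1·1 = 25.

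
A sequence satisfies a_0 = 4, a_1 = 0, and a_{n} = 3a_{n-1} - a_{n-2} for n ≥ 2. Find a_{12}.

The ordinary generating function has denominator 1 - 3y + y^2.
Iterating the recurrence: a_0,…,a_{12} = 4, 0, -4, -12, -32, -84, -220, -576, -1508, -3948, -10336, -27060, -70844.

-70844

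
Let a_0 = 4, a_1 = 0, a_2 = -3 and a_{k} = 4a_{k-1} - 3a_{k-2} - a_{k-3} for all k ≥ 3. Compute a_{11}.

-89293

The ordinary generating function has denominator 1 - 4z + 3z^2 + z^3.
Iterating the recurrence: a_0,…,a_{11} = 4, 0, -3, -16, -55, -169, -495, -1418, -4018, -11323, -31820, -89293.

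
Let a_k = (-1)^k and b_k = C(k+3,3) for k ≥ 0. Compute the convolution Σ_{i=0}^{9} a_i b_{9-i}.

The convolution is the x^9 coefficient of A(x)B(x).
Σ = 1·220 − 1·165 + 1·120 − 1·84 + 1·56 − 1·35 + 1·20 − 1·10 + 1·4 − 1·1 = 125.

125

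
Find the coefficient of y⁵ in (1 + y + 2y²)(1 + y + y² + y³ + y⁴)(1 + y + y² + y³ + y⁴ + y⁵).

18

(1 + y + 2y²) has coefficients 1,1,2 for degrees 0…2.
(1 + y + y² + y³ + y⁴) has coefficients 1,1,1,1,1,0 for degrees 0…5.
Finally multiplying by (1 + y + y² + y³ + y⁴ + y⁵), the product of all factors after the first has coefficients 1,2,3,4,5,5 for degrees 0…5.
[y⁵] = 1·5 + 1·5 + 2·4 = 18.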